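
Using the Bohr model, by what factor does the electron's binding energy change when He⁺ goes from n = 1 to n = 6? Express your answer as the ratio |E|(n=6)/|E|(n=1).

1/36

|E| ∝ Z^2 · n^-2; with Z fixed, |E| ∝ n^-2.
|E|(n=6)/|E|(n=1) = (6/1)^-2 = 1/36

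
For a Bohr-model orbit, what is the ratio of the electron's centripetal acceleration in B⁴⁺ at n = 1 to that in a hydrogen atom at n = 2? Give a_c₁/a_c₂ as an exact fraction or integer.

a_c ∝ Z^3 · n^-4
a_c₁/a_c₂ = (5/1)^3 · (1/2)^-4 = 2000

2000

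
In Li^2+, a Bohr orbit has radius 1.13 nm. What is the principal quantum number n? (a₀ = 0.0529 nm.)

r_n = n²a₀/Z ⇒ n² = rZ/a₀ = 1.13 × 3 / 0.0529 ≈ 64.08
n = 8

8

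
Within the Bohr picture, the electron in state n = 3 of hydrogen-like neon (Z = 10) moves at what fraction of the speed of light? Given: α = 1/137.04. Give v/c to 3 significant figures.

0.0243

v_n = Zαc/n, so v/c = Zα/n = 10 × 0.00730 / 3 = 0.0243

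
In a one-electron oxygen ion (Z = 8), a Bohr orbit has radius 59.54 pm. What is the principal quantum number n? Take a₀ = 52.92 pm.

3

r_n = n²a₀/Z ⇒ n² = rZ/a₀ = 59.54 × 8 / 52.92 ≈ 9.00
n = 3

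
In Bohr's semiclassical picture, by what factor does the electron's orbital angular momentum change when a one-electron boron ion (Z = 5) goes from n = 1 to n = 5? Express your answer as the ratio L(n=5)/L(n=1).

L = nℏ depends only on n, so L ∝ n.
L(n=5)/L(n=1) = (5/1)^1 = 5

5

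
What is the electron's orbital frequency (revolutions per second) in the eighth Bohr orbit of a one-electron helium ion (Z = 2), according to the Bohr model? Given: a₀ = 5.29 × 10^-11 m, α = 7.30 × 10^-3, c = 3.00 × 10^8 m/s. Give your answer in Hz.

r = n²a₀/Z = 1.69 × 10^-9 m, v = Zαc/n = 5.47 × 10^5 m/s
f = v/(2πr) = 5.15 × 10^13 Hz

5.15 × 10^13 Hz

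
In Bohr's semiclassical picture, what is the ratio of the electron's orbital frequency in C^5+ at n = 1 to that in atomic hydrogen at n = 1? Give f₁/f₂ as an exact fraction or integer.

36

f ∝ Z^2 · n^-3
f₁/f₂ = (6/1)^2 · (1/1)^-3 = 36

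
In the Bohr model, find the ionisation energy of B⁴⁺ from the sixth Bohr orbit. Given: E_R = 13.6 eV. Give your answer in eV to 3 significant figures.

E_n = −E_R·Z²/n² = −13.6 × 5²/6² eV = -9.44 eV
Ionisation energy = −E_n = 9.44 eV

9.44 eV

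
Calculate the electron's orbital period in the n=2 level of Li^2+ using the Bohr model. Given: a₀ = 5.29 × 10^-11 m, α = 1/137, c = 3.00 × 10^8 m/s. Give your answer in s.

1.35 × 10^-16 s

r = n²a₀/Z = 2²·5.29 × 10^-11/3 = 7.05 × 10^-11 m
v = Zαc/n = 3·0.00730·3.00 × 10^8/2 = 3.28 × 10^6 m/s
T = 2πr/v = 1.35 × 10^-16 s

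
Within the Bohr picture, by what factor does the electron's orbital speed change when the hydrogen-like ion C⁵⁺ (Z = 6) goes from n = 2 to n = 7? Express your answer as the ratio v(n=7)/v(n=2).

v ∝ Z^1 · n^-1; with Z fixed, v ∝ n^-1.
v(n=7)/v(n=2) = (7/2)^-1 = 2/7

2/7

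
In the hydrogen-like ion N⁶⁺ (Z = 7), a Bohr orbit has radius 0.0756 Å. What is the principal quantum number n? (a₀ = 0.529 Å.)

1

r_n = n²a₀/Z ⇒ n² = rZ/a₀ = 0.0756 × 7 / 0.529 ≈ 1.00
n = 1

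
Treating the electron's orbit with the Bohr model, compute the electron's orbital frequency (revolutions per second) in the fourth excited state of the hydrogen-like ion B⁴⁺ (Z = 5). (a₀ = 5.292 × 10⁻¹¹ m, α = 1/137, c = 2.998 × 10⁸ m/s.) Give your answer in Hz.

1.316 × 10¹⁵ Hz

r = n²a₀/Z = 2.646 × 10⁻¹⁰ m, v = Zαc/n = 2.188 × 10⁶ m/s
f = v/(2πr) = 1.316 × 10¹⁵ Hz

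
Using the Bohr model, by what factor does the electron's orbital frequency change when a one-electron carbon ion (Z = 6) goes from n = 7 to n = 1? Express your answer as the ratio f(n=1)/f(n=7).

f ∝ Z^2 · n^-3; with Z fixed, f ∝ n^-3.
f(n=1)/f(n=7) = (1/7)^-3 = 343

343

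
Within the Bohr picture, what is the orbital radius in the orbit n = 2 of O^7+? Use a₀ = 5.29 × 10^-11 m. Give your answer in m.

r_n = n²a₀/Z = 2² × 5.29 × 10^-11 / 8
    = 4 × 5.29 × 10^-11 / 8 = 2.65 × 10^-11 m

2.65 × 10^-11 m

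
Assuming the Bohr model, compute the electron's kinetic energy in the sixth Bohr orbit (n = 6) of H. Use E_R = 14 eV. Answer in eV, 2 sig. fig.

For a Coulomb orbit the virial theorem gives K = −E_n.
E_n = −E_R·Z²/n², so K = E_R·Z²/n² = 14 × 1²/6² = 0.39 eV

0.39 eV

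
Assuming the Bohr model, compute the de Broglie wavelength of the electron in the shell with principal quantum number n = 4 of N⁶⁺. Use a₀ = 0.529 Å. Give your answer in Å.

The Bohr quantisation condition is nλ = 2πr_n.
r_n = n²a₀/Z = 1.21 Å
λ = 2πr_n/n = 2π·1.21/4 = 1.90 Å

1.90 Å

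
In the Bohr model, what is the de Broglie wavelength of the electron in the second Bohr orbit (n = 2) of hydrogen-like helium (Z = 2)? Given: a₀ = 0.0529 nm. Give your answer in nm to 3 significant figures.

The Bohr quantisation condition is nλ = 2πr_n.
r_n = n²a₀/Z = 0.106 nm
λ = 2πr_n/n = 2π·0.106/2 = 0.332 nm

0.332 nm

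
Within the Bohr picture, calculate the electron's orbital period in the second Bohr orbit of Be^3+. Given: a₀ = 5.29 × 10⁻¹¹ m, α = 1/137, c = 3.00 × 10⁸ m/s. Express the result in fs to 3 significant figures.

0.0759 fs

r = n²a₀/Z = 2²·5.29 × 10⁻¹¹/4 = 5.29 × 10⁻¹¹ m
v = Zαc/n = 4·0.00730·3.00 × 10⁸/2 = 4.38 × 10⁶ m/s
T = 2πr/v = 7.59 × 10⁻¹⁷ s = 0.0759 fs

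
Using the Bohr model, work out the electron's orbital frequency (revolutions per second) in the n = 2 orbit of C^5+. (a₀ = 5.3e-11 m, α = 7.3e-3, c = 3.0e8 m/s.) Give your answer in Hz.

r = n²a₀/Z = 3.5e-11 m, v = Zαc/n = 6.6e6 m/s
f = v/(2πr) = 3.0e16 Hz

3.0e16 Hz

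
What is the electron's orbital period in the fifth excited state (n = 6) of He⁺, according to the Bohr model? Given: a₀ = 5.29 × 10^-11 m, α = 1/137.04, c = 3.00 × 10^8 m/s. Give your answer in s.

r = n²a₀/Z = 6²·5.29 × 10^-11/2 = 9.52 × 10^-10 m
v = Zαc/n = 2·0.00730·3.00 × 10^8/6 = 7.30 × 10^5 m/s
T = 2πr/v = 8.20 × 10^-15 s

8.20 × 10^-15 s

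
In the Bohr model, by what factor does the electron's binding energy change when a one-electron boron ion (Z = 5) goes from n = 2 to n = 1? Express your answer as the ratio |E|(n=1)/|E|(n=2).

|E| ∝ Z^2 · n^-2; with Z fixed, |E| ∝ n^-2.
|E|(n=1)/|E|(n=2) = (1/2)^-2 = 4

4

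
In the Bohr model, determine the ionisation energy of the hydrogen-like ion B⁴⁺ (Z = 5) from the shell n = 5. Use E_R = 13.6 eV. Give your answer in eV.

13.6 eV

E_n = −E_R·Z²/n² = −13.6 × 5²/5² eV = -13.6 eV
Ionisation energy = −E_n = 13.6 eV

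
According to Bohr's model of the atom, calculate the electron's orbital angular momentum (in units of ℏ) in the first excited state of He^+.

2

L_n = nℏ, so L/ℏ = n = 2.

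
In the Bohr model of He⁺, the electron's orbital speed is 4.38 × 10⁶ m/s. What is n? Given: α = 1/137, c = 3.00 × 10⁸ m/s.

v_n = Zαc/n ⇒ n = Zαc/v = 2 × 0.00730 × 3.00 × 10⁸ / 4.38 × 10⁶ ≈ 1.00
n = 1

1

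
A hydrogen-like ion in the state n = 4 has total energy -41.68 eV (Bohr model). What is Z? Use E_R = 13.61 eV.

E_n = −E_R Z²/n² ⇒ Z² = −E_n n²/E_R = 41.68 × 4² / 13.61 ≈ 49.00
Z = 7

7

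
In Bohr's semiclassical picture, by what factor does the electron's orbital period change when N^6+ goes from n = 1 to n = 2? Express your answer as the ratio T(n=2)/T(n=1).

8

T ∝ Z^-2 · n^3; with Z fixed, T ∝ n^3.
T(n=2)/T(n=1) = (2/1)^3 = 8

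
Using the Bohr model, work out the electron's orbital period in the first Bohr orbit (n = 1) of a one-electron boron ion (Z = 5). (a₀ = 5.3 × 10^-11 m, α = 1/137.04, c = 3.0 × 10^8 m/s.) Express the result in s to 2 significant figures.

r = n²a₀/Z = 1²·5.3 × 10^-11/5 = 1.1 × 10^-11 m
v = Zαc/n = 5·0.0073·3.0 × 10^8/1 = 1.1 × 10^7 m/s
T = 2πr/v = 6.1 × 10^-18 s

6.1 × 10^-18 s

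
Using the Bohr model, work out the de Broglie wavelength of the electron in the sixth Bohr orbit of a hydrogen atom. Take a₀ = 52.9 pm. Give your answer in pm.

1990 pm

The Bohr quantisation condition is nλ = 2πr_n.
r_n = n²a₀/Z = 1900 pm
λ = 2πr_n/n = 2π·1900/6 = 1990 pm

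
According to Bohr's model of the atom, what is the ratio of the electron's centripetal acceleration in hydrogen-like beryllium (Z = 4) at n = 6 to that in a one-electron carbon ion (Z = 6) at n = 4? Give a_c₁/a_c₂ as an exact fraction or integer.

128/2187

a_c ∝ Z^3 · n^-4
a_c₁/a_c₂ = (4/6)^3 · (6/4)^-4 = 128/2187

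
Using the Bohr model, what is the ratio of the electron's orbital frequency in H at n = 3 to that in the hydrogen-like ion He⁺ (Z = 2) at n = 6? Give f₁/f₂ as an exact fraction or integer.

f ∝ Z^2 · n^-3
f₁/f₂ = (1/2)^2 · (3/6)^-3 = 2

2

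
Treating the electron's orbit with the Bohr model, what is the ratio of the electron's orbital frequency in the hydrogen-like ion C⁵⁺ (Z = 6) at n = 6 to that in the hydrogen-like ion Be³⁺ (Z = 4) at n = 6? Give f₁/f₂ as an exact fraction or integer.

9/4

f ∝ Z^2 · n^-3
f₁/f₂ = (6/4)^2 · (6/6)^-3 = 9/4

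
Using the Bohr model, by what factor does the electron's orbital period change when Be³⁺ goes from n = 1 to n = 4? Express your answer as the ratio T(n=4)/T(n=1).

64

T ∝ Z^-2 · n^3; with Z fixed, T ∝ n^3.
T(n=4)/T(n=1) = (4/1)^3 = 64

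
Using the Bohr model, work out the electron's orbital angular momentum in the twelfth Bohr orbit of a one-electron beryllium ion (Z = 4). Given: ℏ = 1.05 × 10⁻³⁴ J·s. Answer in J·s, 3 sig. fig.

L_n = nℏ = 12 × 1.05 × 10⁻³⁴ = 1.26 × 10⁻³³ J·s

1.26 × 10⁻³³ J·s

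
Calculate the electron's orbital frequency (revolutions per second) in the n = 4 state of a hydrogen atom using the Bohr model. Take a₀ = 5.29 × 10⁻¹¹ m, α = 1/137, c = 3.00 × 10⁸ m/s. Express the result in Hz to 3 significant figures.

1.03 × 10¹⁴ Hz

r = n²a₀/Z = 8.46 × 10⁻¹⁰ m, v = Zαc/n = 5.47 × 10⁵ m/s
f = v/(2πr) = 1.03 × 10¹⁴ Hz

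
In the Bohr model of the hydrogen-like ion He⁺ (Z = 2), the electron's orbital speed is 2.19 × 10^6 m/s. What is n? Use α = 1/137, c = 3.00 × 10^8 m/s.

v_n = Zαc/n ⇒ n = Zαc/v = 2 × 0.00730 × 3.00 × 10^8 / 2.19 × 10^6 ≈ 2.00
n = 2

2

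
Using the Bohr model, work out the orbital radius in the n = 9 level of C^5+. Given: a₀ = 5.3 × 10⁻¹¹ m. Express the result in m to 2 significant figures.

r_n = n²a₀/Z = 9² × 5.3 × 10⁻¹¹ / 6
    = 81 × 5.3 × 10⁻¹¹ / 6 = 7.2 × 10⁻¹⁰ m

7.2 × 10⁻¹⁰ m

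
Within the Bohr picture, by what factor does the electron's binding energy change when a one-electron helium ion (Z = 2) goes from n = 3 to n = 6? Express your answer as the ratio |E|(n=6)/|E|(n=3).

|E| ∝ Z^2 · n^-2; with Z fixed, |E| ∝ n^-2.
|E|(n=6)/|E|(n=3) = (6/3)^-2 = 1/4

1/4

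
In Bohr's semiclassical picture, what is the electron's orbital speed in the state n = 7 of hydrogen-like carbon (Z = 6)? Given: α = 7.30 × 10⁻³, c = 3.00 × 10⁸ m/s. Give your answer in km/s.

1880 km/s

v_n = Zαc/n = 6 × 0.00730 × 3.00 × 10⁸ / 7
    = 1880 km/s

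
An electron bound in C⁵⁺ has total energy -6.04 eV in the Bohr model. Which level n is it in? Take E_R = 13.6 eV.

E_n = −E_R Z²/n² ⇒ n² = E_R Z²/(−E_n) = 13.6 × 6² / 6.04 ≈ 81.06
n = 9

9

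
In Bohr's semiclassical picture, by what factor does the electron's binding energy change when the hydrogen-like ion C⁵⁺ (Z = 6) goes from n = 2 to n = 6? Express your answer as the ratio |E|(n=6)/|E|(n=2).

1/9

|E| ∝ Z^2 · n^-2; with Z fixed, |E| ∝ n^-2.
|E|(n=6)/|E|(n=2) = (6/2)^-2 = 1/9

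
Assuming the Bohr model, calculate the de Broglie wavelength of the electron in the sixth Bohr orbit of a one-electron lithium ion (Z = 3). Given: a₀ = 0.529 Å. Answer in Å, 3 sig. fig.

6.65 Å

The Bohr quantisation condition is nλ = 2πr_n.
r_n = n²a₀/Z = 6.35 Å
λ = 2πr_n/n = 2π·6.35/6 = 6.65 Å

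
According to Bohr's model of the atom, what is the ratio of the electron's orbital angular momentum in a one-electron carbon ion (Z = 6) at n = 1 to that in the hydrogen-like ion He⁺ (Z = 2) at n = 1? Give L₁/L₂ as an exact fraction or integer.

L = nℏ is independent of Z.
L₁/L₂ = n₁/n₂ = 1/1 = 1

1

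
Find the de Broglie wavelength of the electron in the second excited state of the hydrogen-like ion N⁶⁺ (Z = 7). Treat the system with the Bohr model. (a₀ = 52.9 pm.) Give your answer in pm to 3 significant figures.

The Bohr quantisation condition is nλ = 2πr_n.
r_n = n²a₀/Z = 68.0 pm
λ = 2πr_n/n = 2π·68.0/3 = 142 pm

142 pm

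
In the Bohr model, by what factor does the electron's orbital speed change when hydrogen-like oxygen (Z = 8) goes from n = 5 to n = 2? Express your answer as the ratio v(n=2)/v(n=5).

5/2

v ∝ Z^1 · n^-1; with Z fixed, v ∝ n^-1.
v(n=2)/v(n=5) = (2/5)^-1 = 5/2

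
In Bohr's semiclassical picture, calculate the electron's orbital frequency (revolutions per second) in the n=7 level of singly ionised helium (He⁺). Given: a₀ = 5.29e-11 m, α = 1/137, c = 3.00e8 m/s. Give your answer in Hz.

r = n²a₀/Z = 1.30e-9 m, v = Zαc/n = 6.26e5 m/s
f = v/(2πr) = 7.68e13 Hz

7.68e13 Hz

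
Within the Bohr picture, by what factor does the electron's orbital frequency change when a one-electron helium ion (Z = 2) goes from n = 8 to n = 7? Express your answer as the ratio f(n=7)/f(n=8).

f ∝ Z^2 · n^-3; with Z fixed, f ∝ n^-3.
f(n=7)/f(n=8) = (7/8)^-3 = 512/343

512/343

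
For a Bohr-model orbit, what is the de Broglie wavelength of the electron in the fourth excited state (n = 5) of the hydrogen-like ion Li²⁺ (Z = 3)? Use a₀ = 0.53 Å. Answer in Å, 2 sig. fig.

5.6 Å

The Bohr quantisation condition is nλ = 2πr_n.
r_n = n²a₀/Z = 4.4 Å
λ = 2πr_n/n = 2π·4.4/5 = 5.6 Å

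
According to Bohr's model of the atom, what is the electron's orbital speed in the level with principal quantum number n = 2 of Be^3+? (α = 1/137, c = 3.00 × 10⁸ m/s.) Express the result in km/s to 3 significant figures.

v_n = Zαc/n = 4 × 0.00730 × 3.00 × 10⁸ / 2
    = 4380 km/s

4380 km/s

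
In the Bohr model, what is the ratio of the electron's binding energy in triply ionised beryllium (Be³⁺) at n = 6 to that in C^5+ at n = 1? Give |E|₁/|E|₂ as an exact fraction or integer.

1/81

|E| ∝ Z^2 · n^-2
|E|₁/|E|₂ = (4/6)^2 · (6/1)^-2 = 1/81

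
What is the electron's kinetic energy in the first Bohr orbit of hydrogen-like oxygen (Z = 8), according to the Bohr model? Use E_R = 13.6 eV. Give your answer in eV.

For a Coulomb orbit the virial theorem gives K = −E_n.
E_n = −E_R·Z²/n², so K = E_R·Z²/n² = 13.6 × 8²/1² = 870 eV

870 eV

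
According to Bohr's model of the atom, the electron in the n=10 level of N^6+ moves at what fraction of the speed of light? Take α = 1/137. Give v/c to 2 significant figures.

v_n = Zαc/n, so v/c = Zα/n = 7 × 0.0073 / 10 = 0.0051

0.0051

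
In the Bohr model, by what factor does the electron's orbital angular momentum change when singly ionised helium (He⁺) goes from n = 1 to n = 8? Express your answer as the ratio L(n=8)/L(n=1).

L = nℏ depends only on n, so L ∝ n.
L(n=8)/L(n=1) = (8/1)^1 = 8

8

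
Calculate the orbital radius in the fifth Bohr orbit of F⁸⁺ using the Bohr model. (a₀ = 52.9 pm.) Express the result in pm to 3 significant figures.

147 pm

r_n = n²a₀/Z = 5² × 52.9 / 9
    = 25 × 52.9 / 9 = 147 pm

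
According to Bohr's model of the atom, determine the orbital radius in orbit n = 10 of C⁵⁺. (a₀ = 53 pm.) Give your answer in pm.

880 pm

r_n = n²a₀/Z = 10² × 53 / 6
    = 100 × 53 / 6 = 880 pm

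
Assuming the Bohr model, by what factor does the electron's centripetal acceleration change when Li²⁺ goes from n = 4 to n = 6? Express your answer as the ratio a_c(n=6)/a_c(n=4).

16/81

a_c ∝ Z^3 · n^-4; with Z fixed, a_c ∝ n^-4.
a_c(n=6)/a_c(n=4) = (6/4)^-4 = 16/81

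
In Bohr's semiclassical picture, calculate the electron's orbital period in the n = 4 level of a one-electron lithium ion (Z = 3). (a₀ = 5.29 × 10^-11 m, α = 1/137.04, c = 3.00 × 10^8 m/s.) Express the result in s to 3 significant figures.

1.08 × 10^-15 s

r = n²a₀/Z = 4²·5.29 × 10^-11/3 = 2.82 × 10^-10 m
v = Zαc/n = 3·0.00730·3.00 × 10^8/4 = 1.64 × 10^6 m/s
T = 2πr/v = 1.08 × 10^-15 s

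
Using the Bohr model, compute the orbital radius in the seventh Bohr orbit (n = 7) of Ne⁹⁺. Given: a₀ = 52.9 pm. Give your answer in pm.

259 pm

r_n = n²a₀/Z = 7² × 52.9 / 10
    = 49 × 52.9 / 10 = 259 pm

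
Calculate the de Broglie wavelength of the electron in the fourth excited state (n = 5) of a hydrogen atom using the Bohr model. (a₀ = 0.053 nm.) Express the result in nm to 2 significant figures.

1.7 nm

The Bohr quantisation condition is nλ = 2πr_n.
r_n = n²a₀/Z = 1.3 nm
λ = 2πr_n/n = 2π·1.3/5 = 1.7 nm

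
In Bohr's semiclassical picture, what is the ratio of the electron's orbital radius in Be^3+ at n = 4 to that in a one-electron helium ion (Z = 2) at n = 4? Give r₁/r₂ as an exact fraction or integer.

1/2

r ∝ Z^-1 · n^2
r₁/r₂ = (4/2)^-1 · (4/4)^2 = 1/2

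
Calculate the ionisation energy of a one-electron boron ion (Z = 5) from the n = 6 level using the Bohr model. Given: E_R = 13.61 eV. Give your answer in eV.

E_n = −E_R·Z²/n² = −13.61 × 5²/6² eV = -9.451 eV
Ionisation energy = −E_n = 9.451 eV

9.451 eV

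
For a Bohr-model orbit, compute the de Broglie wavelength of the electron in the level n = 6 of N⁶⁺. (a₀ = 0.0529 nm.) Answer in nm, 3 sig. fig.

The Bohr quantisation condition is nλ = 2πr_n.
r_n = n²a₀/Z = 0.272 nm
λ = 2πr_n/n = 2π·0.272/6 = 0.285 nm

0.285 nm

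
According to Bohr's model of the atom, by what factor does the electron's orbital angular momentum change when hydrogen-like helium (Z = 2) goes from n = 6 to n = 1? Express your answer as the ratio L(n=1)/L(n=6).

L = nℏ depends only on n, so L ∝ n.
L(n=1)/L(n=6) = (1/6)^1 = 1/6

1/6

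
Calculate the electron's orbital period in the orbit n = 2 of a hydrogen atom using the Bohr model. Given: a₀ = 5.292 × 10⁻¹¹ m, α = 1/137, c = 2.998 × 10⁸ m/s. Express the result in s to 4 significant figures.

1.216 × 10⁻¹⁵ s

r = n²a₀/Z = 2²·5.292 × 10⁻¹¹/1 = 2.117 × 10⁻¹⁰ m
v = Zαc/n = 1·0.007299·2.998 × 10⁸/2 = 1.094 × 10⁶ m/s
T = 2πr/v = 1.216 × 10⁻¹⁵ s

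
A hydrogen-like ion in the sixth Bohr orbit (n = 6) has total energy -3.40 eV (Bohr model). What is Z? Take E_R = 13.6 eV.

3

E_n = −E_R Z²/n² ⇒ Z² = −E_n n²/E_R = 3.40 × 6² / 13.6 ≈ 9.00
Z = 3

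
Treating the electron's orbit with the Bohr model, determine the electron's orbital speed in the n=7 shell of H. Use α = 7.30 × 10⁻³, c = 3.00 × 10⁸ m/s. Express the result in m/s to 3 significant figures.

v_n = Zαc/n = 1 × 0.00730 × 3.00 × 10⁸ / 7
    = 3.13 × 10⁵ m/s

3.13 × 10⁵ m/s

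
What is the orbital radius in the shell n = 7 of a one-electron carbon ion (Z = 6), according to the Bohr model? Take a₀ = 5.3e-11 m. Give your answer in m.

r_n = n²a₀/Z = 7² × 5.3e-11 / 6
    = 49 × 5.3e-11 / 6 = 4.3e-10 m

4.3e-10 m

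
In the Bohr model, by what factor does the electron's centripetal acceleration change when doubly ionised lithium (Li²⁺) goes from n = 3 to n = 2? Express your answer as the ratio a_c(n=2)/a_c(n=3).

a_c ∝ Z^3 · n^-4; with Z fixed, a_c ∝ n^-4.
a_c(n=2)/a_c(n=3) = (2/3)^-4 = 81/16

81/16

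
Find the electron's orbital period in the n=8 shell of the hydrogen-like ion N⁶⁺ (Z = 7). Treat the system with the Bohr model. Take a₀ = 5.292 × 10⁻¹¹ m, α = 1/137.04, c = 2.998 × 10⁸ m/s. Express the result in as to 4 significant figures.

1588 as

r = n²a₀/Z = 8²·5.292 × 10⁻¹¹/7 = 4.838 × 10⁻¹⁰ m
v = Zαc/n = 7·0.007297·2.998 × 10⁸/8 = 1.914 × 10⁶ m/s
T = 2πr/v = 1.588 × 10⁻¹⁵ s = 1588 as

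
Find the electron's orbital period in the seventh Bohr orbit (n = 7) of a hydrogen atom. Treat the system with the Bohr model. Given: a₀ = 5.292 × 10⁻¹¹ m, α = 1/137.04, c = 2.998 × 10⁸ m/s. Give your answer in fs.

r = n²a₀/Z = 7²·5.292 × 10⁻¹¹/1 = 2.593 × 10⁻⁹ m
v = Zαc/n = 1·0.007297·2.998 × 10⁸/7 = 3.125 × 10⁵ m/s
T = 2πr/v = 5.213 × 10⁻¹⁴ s = 52.13 fs

52.13 fs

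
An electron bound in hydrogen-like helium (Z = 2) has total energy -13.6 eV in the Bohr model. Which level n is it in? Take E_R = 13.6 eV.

2

E_n = −E_R Z²/n² ⇒ n² = E_R Z²/(−E_n) = 13.6 × 2² / 13.6 ≈ 4.00
n = 2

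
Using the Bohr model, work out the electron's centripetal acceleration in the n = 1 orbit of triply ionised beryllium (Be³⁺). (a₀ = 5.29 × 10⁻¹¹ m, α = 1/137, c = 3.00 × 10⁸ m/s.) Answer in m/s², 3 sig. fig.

r = n²a₀/Z = 1.32 × 10⁻¹¹ m, v = Zαc/n = 8.76 × 10⁶ m/s
a = v²/r = (8.76 × 10⁶)² / 1.32 × 10⁻¹¹ = 5.80 × 10²⁴ m/s²

5.80 × 10²⁴ m/s²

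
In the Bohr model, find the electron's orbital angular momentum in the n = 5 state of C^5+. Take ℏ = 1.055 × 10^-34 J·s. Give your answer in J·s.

L_n = nℏ = 5 × 1.055 × 10^-34 = 5.275 × 10^-34 J·s

5.275 × 10^-34 J·s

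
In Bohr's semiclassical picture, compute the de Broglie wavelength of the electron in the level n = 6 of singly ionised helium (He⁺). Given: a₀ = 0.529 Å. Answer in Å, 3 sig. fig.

The Bohr quantisation condition is nλ = 2πr_n.
r_n = n²a₀/Z = 9.52 Å
λ = 2πr_n/n = 2π·9.52/6 = 9.97 Å

9.97 Å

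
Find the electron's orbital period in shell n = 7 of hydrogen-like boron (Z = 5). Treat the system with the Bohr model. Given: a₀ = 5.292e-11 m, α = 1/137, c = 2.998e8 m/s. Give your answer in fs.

2.085 fs

r = n²a₀/Z = 7²·5.292e-11/5 = 5.186e-10 m
v = Zαc/n = 5·0.007299·2.998e8/7 = 1.563e6 m/s
T = 2πr/v = 2.085e-15 s = 2.085 fs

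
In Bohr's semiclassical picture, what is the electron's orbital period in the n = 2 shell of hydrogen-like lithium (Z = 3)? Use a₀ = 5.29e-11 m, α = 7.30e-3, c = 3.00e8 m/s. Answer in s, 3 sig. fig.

r = n²a₀/Z = 2²·5.29e-11/3 = 7.05e-11 m
v = Zαc/n = 3·0.00730·3.00e8/2 = 3.29e6 m/s
T = 2πr/v = 1.35e-16 s

1.35e-16 s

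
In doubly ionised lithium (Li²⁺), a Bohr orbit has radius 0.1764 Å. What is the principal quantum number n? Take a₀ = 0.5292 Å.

r_n = n²a₀/Z ⇒ n² = rZ/a₀ = 0.1764 × 3 / 0.5292 ≈ 1.00
n = 1

1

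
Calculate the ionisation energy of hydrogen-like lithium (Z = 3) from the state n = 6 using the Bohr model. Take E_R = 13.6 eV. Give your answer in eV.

3.40 eV

E_n = −E_R·Z²/n² = −13.6 × 3²/6² eV = -3.40 eV
Ionisation energy = −E_n = 3.40 eV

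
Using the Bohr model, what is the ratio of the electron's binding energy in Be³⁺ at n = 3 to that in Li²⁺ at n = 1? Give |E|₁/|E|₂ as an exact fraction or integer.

16/81

|E| ∝ Z^2 · n^-2
|E|₁/|E|₂ = (4/3)^2 · (3/1)^-2 = 16/81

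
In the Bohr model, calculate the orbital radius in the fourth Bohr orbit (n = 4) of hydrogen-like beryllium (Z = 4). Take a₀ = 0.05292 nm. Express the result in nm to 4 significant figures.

r_n = n²a₀/Z = 4² × 0.05292 / 4
    = 16 × 0.05292 / 4 = 0.2117 nm

0.2117 nm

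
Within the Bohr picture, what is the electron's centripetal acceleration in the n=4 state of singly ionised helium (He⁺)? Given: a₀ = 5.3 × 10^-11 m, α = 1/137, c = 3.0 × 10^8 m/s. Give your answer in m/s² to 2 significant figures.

r = n²a₀/Z = 4.2 × 10^-10 m, v = Zαc/n = 1.1 × 10^6 m/s
a = v²/r = (1.1 × 10^6)² / 4.2 × 10^-10 = 2.8 × 10^21 m/s²

2.8 × 10^21 m/s²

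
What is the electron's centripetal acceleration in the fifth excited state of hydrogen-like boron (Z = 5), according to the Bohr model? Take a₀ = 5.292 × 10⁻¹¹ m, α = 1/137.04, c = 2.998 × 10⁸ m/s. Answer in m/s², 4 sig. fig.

8.723 × 10²¹ m/s²

r = n²a₀/Z = 3.810 × 10⁻¹⁰ m, v = Zαc/n = 1.823 × 10⁶ m/s
a = v²/r = (1.823 × 10⁶)² / 3.810 × 10⁻¹⁰ = 8.723 × 10²¹ m/s²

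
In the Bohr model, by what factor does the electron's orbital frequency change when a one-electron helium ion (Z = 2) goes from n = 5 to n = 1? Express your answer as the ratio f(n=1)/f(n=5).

f ∝ Z^2 · n^-3; with Z fixed, f ∝ n^-3.
f(n=1)/f(n=5) = (1/5)^-3 = 125

125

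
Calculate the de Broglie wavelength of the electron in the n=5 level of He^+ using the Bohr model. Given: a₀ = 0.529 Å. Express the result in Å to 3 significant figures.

The Bohr quantisation condition is nλ = 2πr_n.
r_n = n²a₀/Z = 6.61 Å
λ = 2πr_n/n = 2π·6.61/5 = 8.31 Å

8.31 Å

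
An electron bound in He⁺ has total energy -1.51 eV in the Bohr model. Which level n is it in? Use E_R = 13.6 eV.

E_n = −E_R Z²/n² ⇒ n² = E_R Z²/(−E_n) = 13.6 × 2² / 1.51 ≈ 36.03
n = 6

6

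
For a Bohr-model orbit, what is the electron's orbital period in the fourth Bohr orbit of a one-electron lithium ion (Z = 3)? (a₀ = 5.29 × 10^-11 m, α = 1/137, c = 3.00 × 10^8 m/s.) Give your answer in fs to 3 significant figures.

r = n²a₀/Z = 4²·5.29 × 10^-11/3 = 2.82 × 10^-10 m
v = Zαc/n = 3·0.00730·3.00 × 10^8/4 = 1.64 × 10^6 m/s
T = 2πr/v = 1.08 × 10^-15 s = 1.08 fs

1.08 fs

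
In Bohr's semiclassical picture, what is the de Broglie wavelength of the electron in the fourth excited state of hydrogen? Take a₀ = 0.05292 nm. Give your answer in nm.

The Bohr quantisation condition is nλ = 2πr_n.
r_n = n²a₀/Z = 1.323 nm
λ = 2πr_n/n = 2π·1.323/5 = 1.663 nm

1.663 nm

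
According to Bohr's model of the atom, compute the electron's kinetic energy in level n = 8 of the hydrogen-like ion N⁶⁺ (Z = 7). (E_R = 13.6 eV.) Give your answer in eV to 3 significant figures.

10.4 eV

For a Coulomb orbit the virial theorem gives K = −E_n.
E_n = −E_R·Z²/n², so K = E_R·Z²/n² = 13.6 × 7²/8² = 10.4 eV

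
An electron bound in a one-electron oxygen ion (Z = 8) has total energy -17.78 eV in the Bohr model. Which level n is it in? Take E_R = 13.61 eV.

E_n = −E_R Z²/n² ⇒ n² = E_R Z²/(−E_n) = 13.61 × 8² / 17.78 ≈ 48.99
n = 7

7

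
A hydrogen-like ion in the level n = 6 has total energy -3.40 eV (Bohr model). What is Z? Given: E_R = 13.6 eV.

3

E_n = −E_R Z²/n² ⇒ Z² = −E_n n²/E_R = 3.40 × 6² / 13.6 ≈ 9.00
Z = 3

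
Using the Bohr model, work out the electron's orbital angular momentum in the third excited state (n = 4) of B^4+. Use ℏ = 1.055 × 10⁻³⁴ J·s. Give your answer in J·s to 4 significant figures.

L_n = nℏ = 4 × 1.055 × 10⁻³⁴ = 4.220 × 10⁻³⁴ J·s

4.220 × 10⁻³⁴ J·s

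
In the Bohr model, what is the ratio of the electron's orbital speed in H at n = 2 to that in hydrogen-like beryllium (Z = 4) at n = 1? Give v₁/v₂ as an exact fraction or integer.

v ∝ Z^1 · n^-1
v₁/v₂ = (1/4)^1 · (2/1)^-1 = 1/8

1/8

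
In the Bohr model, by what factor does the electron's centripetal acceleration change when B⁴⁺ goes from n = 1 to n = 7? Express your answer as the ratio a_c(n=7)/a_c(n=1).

a_c ∝ Z^3 · n^-4; with Z fixed, a_c ∝ n^-4.
a_c(n=7)/a_c(n=1) = (7/1)^-4 = 1/2401

1/2401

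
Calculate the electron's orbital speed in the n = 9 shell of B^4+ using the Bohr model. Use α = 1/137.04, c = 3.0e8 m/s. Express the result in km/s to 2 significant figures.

1200 km/s

v_n = Zαc/n = 5 × 0.0073 × 3.0e8 / 9
    = 1200 km/s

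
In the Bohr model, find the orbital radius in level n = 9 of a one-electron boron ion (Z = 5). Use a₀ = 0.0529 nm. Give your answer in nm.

0.857 nm

r_n = n²a₀/Z = 9² × 0.0529 / 5
    = 81 × 0.0529 / 5 = 0.857 nm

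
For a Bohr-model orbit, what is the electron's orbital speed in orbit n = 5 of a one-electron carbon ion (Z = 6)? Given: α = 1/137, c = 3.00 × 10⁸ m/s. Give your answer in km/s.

2630 km/s

v_n = Zαc/n = 6 × 0.00730 × 3.00 × 10⁸ / 5
    = 2630 km/s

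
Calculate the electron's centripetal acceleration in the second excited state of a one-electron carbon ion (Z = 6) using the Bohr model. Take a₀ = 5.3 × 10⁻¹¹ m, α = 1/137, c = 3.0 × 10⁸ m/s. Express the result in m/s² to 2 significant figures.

2.4 × 10²³ m/s²

r = n²a₀/Z = 8.0 × 10⁻¹¹ m, v = Zαc/n = 4.4 × 10⁶ m/s
a = v²/r = (4.4 × 10⁶)² / 8.0 × 10⁻¹¹ = 2.4 × 10²³ m/s²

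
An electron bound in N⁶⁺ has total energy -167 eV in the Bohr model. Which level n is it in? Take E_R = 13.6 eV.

E_n = −E_R Z²/n² ⇒ n² = E_R Z²/(−E_n) = 13.6 × 7² / 167 ≈ 3.99
n = 2

2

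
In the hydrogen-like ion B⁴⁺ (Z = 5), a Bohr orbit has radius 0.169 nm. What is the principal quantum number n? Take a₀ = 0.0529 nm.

4

r_n = n²a₀/Z ⇒ n² = rZ/a₀ = 0.169 × 5 / 0.0529 ≈ 15.97
n = 4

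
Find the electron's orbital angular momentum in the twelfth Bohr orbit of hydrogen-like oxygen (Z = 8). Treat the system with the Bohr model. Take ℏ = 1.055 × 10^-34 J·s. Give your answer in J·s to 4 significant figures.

1.266 × 10^-33 J·s

L_n = nℏ = 12 × 1.055 × 10^-34 = 1.266 × 10^-33 J·s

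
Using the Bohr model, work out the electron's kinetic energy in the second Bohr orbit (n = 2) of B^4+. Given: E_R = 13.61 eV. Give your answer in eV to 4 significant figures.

85.06 eV

For a Coulomb orbit the virial theorem gives K = −E_n.
E_n = −E_R·Z²/n², so K = E_R·Z²/n² = 13.61 × 5²/2² = 85.06 eV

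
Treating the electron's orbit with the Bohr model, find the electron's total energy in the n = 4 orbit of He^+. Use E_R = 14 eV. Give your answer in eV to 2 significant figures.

E_n = −E_R·Z²/n² = −14 × 2²/4² = -3.5 eV

-3.5 eV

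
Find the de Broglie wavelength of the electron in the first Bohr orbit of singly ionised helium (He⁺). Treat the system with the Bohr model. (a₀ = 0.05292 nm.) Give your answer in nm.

0.1663 nm

The Bohr quantisation condition is nλ = 2πr_n.
r_n = n²a₀/Z = 0.02646 nm
λ = 2πr_n/n = 2π·0.02646/1 = 0.1663 nm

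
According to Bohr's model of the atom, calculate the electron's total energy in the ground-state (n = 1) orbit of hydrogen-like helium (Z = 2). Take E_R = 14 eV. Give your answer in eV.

-56 eV

E_n = −E_R·Z²/n² = −14 × 2²/1² = -56 eV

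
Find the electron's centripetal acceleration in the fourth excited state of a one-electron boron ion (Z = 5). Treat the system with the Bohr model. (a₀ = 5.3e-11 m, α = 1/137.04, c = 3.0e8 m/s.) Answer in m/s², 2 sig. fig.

r = n²a₀/Z = 2.6e-10 m, v = Zαc/n = 2.2e6 m/s
a = v²/r = (2.2e6)² / 2.6e-10 = 1.8e22 m/s²

1.8e22 m/s²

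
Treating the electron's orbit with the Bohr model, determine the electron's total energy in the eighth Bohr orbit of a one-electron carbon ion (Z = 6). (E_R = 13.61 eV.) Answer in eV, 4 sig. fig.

E_n = −E_R·Z²/n² = −13.61 × 6²/8² = -7.656 eV

-7.656 eV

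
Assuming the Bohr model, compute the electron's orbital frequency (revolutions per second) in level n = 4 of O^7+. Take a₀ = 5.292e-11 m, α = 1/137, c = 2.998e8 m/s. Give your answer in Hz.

r = n²a₀/Z = 1.058e-10 m, v = Zαc/n = 4.377e6 m/s
f = v/(2πr) = 6.581e15 Hz

6.581e15 Hz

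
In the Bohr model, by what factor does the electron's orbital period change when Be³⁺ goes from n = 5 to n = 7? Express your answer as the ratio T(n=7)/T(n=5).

343/125

T ∝ Z^-2 · n^3; with Z fixed, T ∝ n^3.
T(n=7)/T(n=5) = (7/5)^3 = 343/125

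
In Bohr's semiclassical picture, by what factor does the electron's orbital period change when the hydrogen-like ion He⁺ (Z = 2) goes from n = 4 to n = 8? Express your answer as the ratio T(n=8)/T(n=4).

T ∝ Z^-2 · n^3; with Z fixed, T ∝ n^3.
T(n=8)/T(n=4) = (8/4)^3 = 8

8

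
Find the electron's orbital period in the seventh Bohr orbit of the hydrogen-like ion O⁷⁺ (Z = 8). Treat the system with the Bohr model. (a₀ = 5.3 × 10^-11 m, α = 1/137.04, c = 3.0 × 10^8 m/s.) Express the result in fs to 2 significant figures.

r = n²a₀/Z = 7²·5.3 × 10^-11/8 = 3.2 × 10^-10 m
v = Zαc/n = 8·0.0073·3.0 × 10^8/7 = 2.5 × 10^6 m/s
T = 2πr/v = 8.2 × 10^-16 s = 0.82 fs

0.82 fs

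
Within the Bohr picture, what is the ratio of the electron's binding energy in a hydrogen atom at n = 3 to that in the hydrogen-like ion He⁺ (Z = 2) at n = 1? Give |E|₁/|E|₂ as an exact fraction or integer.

|E| ∝ Z^2 · n^-2
|E|₁/|E|₂ = (1/2)^2 · (3/1)^-2 = 1/36

1/36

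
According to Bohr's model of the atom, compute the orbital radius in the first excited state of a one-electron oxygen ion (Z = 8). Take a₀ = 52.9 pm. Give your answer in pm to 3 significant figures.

26.4 pm

r_n = n²a₀/Z = 2² × 52.9 / 8
    = 4 × 52.9 / 8 = 26.4 pm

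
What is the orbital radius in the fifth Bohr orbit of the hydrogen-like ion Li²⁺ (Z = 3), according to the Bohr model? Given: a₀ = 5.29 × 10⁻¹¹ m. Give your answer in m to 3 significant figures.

4.41 × 10⁻¹⁰ m

r_n = n²a₀/Z = 5² × 5.29 × 10⁻¹¹ / 3
    = 25 × 5.29 × 10⁻¹¹ / 3 = 4.41 × 10⁻¹⁰ m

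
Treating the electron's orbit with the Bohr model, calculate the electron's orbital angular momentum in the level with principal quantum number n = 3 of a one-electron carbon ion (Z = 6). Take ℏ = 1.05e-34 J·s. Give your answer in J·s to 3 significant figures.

3.15e-34 J·s

L_n = nℏ = 3 × 1.05e-34 = 3.15e-34 J·s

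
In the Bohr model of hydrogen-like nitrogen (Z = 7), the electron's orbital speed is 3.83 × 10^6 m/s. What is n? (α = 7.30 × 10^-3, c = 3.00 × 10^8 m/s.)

4

v_n = Zαc/n ⇒ n = Zαc/v = 7 × 0.00730 × 3.00 × 10^8 / 3.83 × 10^6 ≈ 4.00
n = 4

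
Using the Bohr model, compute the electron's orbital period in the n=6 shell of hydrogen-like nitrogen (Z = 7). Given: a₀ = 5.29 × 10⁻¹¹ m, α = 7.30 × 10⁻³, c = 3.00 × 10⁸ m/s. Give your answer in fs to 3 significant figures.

0.669 fs

r = n²a₀/Z = 6²·5.29 × 10⁻¹¹/7 = 2.72 × 10⁻¹⁰ m
v = Zαc/n = 7·0.00730·3.00 × 10⁸/6 = 2.56 × 10⁶ m/s
T = 2πr/v = 6.69 × 10⁻¹⁶ s = 0.669 fs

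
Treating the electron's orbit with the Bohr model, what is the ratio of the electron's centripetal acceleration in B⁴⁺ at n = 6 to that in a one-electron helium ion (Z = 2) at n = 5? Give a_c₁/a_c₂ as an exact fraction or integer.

a_c ∝ Z^3 · n^-4
a_c₁/a_c₂ = (5/2)^3 · (6/5)^-4 = 78125/10368

78125/10368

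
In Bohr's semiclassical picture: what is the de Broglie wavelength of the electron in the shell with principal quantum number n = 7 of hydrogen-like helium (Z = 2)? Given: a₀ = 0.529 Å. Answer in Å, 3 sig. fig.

The Bohr quantisation condition is nλ = 2πr_n.
r_n = n²a₀/Z = 13.0 Å
λ = 2πr_n/n = 2π·13.0/7 = 11.6 Å

11.6 Å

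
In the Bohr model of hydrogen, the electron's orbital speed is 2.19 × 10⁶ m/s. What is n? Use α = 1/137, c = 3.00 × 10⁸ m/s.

1

v_n = Zαc/n ⇒ n = Zαc/v = 1 × 0.00730 × 3.00 × 10⁸ / 2.19 × 10⁶ ≈ 1.00
n = 1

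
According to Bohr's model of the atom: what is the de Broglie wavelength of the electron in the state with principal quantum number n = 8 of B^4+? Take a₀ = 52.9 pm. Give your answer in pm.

The Bohr quantisation condition is nλ = 2πr_n.
r_n = n²a₀/Z = 677 pm
λ = 2πr_n/n = 2π·677/8 = 532 pm

532 pm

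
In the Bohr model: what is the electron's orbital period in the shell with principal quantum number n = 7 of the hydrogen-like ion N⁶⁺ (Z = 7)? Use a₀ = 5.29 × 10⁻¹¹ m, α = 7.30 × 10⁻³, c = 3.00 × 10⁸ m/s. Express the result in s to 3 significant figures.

1.06 × 10⁻¹⁵ s

r = n²a₀/Z = 7²·5.29 × 10⁻¹¹/7 = 3.70 × 10⁻¹⁰ m
v = Zαc/n = 7·0.00730·3.00 × 10⁸/7 = 2.19 × 10⁶ m/s
T = 2πr/v = 1.06 × 10⁻¹⁵ s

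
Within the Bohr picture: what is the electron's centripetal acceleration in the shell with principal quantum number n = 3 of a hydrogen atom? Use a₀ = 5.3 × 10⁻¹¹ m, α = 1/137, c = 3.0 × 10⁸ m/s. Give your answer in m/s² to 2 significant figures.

r = n²a₀/Z = 4.8 × 10⁻¹⁰ m, v = Zαc/n = 7.3 × 10⁵ m/s
a = v²/r = (7.3 × 10⁵)² / 4.8 × 10⁻¹⁰ = 1.1 × 10²¹ m/s²

1.1 × 10²¹ m/s²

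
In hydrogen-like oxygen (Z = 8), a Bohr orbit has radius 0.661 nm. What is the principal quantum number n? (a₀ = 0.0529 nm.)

10

r_n = n²a₀/Z ⇒ n² = rZ/a₀ = 0.661 × 8 / 0.0529 ≈ 99.96
n = 10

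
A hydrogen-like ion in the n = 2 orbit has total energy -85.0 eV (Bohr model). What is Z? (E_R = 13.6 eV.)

5

E_n = −E_R Z²/n² ⇒ Z² = −E_n n²/E_R = 85.0 × 2² / 13.6 ≈ 25.00
Z = 5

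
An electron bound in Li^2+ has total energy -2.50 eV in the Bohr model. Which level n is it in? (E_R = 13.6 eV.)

E_n = −E_R Z²/n² ⇒ n² = E_R Z²/(−E_n) = 13.6 × 3² / 2.50 ≈ 48.96
n = 7

7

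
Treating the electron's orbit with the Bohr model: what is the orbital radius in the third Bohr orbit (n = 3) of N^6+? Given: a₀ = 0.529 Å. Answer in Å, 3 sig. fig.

r_n = n²a₀/Z = 3² × 0.529 / 7
    = 9 × 0.529 / 7 = 0.680 Å

0.680 Å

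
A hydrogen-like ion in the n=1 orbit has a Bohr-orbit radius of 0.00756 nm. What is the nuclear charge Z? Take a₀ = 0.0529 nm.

r_n = n²a₀/Z ⇒ Z = n²a₀/r = 1² × 0.0529 / 0.00756 ≈ 7.00
Z = 7

7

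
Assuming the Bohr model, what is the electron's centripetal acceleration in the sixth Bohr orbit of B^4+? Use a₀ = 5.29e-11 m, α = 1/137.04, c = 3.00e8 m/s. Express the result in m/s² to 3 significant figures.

8.74e21 m/s²

r = n²a₀/Z = 3.81e-10 m, v = Zαc/n = 1.82e6 m/s
a = v²/r = (1.82e6)² / 3.81e-10 = 8.74e21 m/s²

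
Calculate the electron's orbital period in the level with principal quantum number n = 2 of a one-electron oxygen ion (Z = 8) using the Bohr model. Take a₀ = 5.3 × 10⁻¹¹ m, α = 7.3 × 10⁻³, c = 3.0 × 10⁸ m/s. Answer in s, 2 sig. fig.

r = n²a₀/Z = 2²·5.3 × 10⁻¹¹/8 = 2.6 × 10⁻¹¹ m
v = Zαc/n = 8·0.0073·3.0 × 10⁸/2 = 8.8 × 10⁶ m/s
T = 2πr/v = 1.9 × 10⁻¹⁷ s

1.9 × 10⁻¹⁷ s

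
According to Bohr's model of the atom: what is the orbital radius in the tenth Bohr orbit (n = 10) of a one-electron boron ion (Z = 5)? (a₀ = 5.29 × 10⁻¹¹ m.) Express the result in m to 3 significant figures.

1.06 × 10⁻⁹ m

r_n = n²a₀/Z = 10² × 5.29 × 10⁻¹¹ / 5
    = 100 × 5.29 × 10⁻¹¹ / 5 = 1.06 × 10⁻⁹ m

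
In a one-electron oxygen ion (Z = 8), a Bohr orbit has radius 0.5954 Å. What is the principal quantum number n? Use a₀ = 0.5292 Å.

r_n = n²a₀/Z ⇒ n² = rZ/a₀ = 0.5954 × 8 / 0.5292 ≈ 9.00
n = 3

3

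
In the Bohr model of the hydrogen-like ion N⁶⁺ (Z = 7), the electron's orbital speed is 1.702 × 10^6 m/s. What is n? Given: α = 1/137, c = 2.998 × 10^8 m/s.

9

v_n = Zαc/n ⇒ n = Zαc/v = 7 × 0.007299 × 2.998 × 10^8 / 1.702 × 10^6 ≈ 9.00
n = 9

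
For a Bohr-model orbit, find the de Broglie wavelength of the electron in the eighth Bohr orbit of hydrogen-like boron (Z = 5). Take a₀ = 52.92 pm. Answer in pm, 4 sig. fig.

532.0 pm

The Bohr quantisation condition is nλ = 2πr_n.
r_n = n²a₀/Z = 677.4 pm
λ = 2πr_n/n = 2π·677.4/8 = 532.0 pm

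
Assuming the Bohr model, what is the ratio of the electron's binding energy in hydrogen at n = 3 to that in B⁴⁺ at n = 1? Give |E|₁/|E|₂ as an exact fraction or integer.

1/225

|E| ∝ Z^2 · n^-2
|E|₁/|E|₂ = (1/5)^2 · (3/1)^-2 = 1/225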